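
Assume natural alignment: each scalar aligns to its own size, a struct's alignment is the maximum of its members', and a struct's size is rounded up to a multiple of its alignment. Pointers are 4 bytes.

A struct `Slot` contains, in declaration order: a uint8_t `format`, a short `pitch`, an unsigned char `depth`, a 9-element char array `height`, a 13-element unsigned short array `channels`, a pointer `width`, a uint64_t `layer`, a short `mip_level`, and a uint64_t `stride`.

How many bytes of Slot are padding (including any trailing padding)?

11

@0: format [1B, align 1] → 1
+1 pad (align 2)
@2: pitch [2B, align 2] → 4
@4: depth [1B, align 1] → 5
@5: height [9B, align 1] → 14
@14: channels [26B, align 2] → 40
@40: width [4B, align 4] → 44
+4 pad (align 8)
@48: layer [8B, align 8] → 56
@56: mip_level [2B, align 2] → 58
+6 pad (align 8)
@64: stride [8B, align 8] → 72
size 72, align 8
data bytes 61, size 72 → padding 11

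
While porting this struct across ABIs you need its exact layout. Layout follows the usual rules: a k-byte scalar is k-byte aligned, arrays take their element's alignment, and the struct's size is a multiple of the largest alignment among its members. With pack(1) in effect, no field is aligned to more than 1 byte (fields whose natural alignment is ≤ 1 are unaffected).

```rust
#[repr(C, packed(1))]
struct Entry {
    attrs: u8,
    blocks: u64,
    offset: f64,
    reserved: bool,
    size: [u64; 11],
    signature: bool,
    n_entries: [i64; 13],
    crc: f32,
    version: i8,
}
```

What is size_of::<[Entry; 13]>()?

attrs at 0 (size 1, align 1) → ends 1
blocks at 1 (size 8, align 1) → ends 9
offset at 9 (size 8, align 1) → ends 17
reserved at 17 (size 1, align 1) → ends 18
size at 18 (size 88, align 1) → ends 106
signature at 106 (size 1, align 1) → ends 107
n_entries at 107 (size 104, align 1) → ends 211
crc at 211 (size 4, align 1) → ends 215
version at 215 (size 1, align 1) → ends 216
total 216 bytes, alignment 1
array of 13: 13 × 216 = 2808

2808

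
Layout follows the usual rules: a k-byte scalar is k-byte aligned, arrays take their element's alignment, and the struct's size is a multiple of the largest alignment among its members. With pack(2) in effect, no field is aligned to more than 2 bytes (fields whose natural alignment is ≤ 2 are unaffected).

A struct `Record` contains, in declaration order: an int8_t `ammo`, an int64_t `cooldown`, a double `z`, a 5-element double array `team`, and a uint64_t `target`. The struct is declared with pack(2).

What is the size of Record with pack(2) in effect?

66

0..1  ammo  (1B, 1-aligned)
1..2  -- padding (1B)
2..10  cooldown  (8B, 2-aligned)
10..18  z  (8B, 2-aligned)
18..58  team  (40B, 2-aligned)
58..66  target  (8B, 2-aligned)
sizeof = 66, alignof = 2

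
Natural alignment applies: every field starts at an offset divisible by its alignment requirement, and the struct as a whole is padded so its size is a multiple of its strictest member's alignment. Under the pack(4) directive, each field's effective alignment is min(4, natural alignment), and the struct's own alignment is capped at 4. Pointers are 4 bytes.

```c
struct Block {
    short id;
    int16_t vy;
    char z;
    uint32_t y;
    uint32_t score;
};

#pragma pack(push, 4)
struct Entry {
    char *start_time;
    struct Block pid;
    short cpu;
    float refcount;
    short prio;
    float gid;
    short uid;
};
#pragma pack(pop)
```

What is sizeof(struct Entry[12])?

480

Block: @0: id [2B, align 2] → 2; @2: vy [2B, align 2] → 4; @4: z [1B, align 1] → 5; +3 pad (align 4); @8: y [4B, align 4] → 12; @12: score [4B, align 4] → 16; size 16, align 4
@0: start_time [4B, align 4] → 4
@4: pid [16B, align 4] → 20
@20: cpu [2B, align 2] → 22
+2 pad (align 4)
@24: refcount [4B, align 4] → 28
@28: prio [2B, align 2] → 30
+2 pad (align 4)
@32: gid [4B, align 4] → 36
@36: uid [2B, align 2] → 38
+2 tail pad (align 4)
size 40, align 4
array of 12: 12 × 40 = 480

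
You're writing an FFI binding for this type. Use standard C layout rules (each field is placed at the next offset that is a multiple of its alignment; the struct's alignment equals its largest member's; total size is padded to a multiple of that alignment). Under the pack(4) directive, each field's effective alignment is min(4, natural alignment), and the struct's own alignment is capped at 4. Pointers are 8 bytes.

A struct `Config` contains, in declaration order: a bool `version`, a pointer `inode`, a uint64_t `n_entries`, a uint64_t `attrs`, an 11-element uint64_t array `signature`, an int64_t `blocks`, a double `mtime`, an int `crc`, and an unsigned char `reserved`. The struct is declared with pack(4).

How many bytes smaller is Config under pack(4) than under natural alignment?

natural layout:
  version at 0 (size 1, align 1) → ends 1
  pad 7 to align 8 for inode
  inode at 8 (size 8, align 8) → ends 16
  n_entries at 16 (size 8, align 8) → ends 24
  attrs at 24 (size 8, align 8) → ends 32
  signature at 32 (size 88, align 8) → ends 120
  blocks at 120 (size 8, align 8) → ends 128
  mtime at 128 (size 8, align 8) → ends 136
  crc at 136 (size 4, align 4) → ends 140
  reserved at 140 (size 1, align 1) → ends 141
  tail pad 3 to reach multiple of 8
  total 144 bytes, alignment 8
packed(4) layout:
  version at 0 (size 1, align 1) → ends 1
  pad 3 to align 4 for inode
  inode at 4 (size 8, align 4) → ends 12
  n_entries at 12 (size 8, align 4) → ends 20
  attrs at 20 (size 8, align 4) → ends 28
  signature at 28 (size 88, align 4) → ends 116
  blocks at 116 (size 8, align 4) → ends 124
  mtime at 124 (size 8, align 4) → ends 132
  crc at 132 (size 4, align 4) → ends 136
  reserved at 136 (size 1, align 1) → ends 137
  tail pad 3 to reach multiple of 4
  total 140 bytes, alignment 4
144 − 140 = 4

4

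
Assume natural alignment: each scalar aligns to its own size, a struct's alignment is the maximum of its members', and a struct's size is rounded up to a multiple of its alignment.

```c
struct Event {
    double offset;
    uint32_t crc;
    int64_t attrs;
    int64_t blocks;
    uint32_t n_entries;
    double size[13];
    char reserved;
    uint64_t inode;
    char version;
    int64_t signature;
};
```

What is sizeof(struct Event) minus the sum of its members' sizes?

offset at 0 (size 8, align 8) → ends 8
crc at 8 (size 4, align 4) → ends 12
pad 4 to align 8 for attrs
attrs at 16 (size 8, align 8) → ends 24
blocks at 24 (size 8, align 8) → ends 32
n_entries at 32 (size 4, align 4) → ends 36
pad 4 to align 8 for size
size at 40 (size 104, align 8) → ends 144
reserved at 144 (size 1, align 1) → ends 145
pad 7 to align 8 for inode
inode at 152 (size 8, align 8) → ends 160
version at 160 (size 1, align 1) → ends 161
pad 7 to align 8 for signature
signature at 168 (size 8, align 8) → ends 176
total 176 bytes, alignment 8
data bytes 154, size 176 → padding 22

22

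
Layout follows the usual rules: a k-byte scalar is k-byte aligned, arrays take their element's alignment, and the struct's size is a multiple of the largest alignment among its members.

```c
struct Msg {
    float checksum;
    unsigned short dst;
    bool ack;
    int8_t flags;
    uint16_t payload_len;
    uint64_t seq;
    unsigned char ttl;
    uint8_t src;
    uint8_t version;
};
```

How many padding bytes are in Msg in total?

11

0..4  checksum  (4B, 4-aligned)
4..6  dst  (2B, 2-aligned)
6..7  ack  (1B, 1-aligned)
7..8  flags  (1B, 1-aligned)
8..10  payload_len  (2B, 2-aligned)
10..16  -- padding (6B)
16..24  seq  (8B, 8-aligned)
24..25  ttl  (1B, 1-aligned)
25..26  src  (1B, 1-aligned)
26..27  version  (1B, 1-aligned)
27..32  -- tail padding (5B)
sizeof = 32, alignof = 8
data bytes 21, size 32 → padding 11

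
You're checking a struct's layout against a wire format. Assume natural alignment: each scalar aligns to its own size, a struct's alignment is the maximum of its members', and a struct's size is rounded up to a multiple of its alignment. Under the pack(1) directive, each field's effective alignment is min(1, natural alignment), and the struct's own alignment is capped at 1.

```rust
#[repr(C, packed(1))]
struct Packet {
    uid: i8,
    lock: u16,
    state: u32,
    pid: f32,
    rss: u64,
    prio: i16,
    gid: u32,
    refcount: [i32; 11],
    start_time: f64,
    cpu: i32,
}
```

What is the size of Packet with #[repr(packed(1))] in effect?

0..1  uid  (1B, 1-aligned)
1..3  lock  (2B, 1-aligned)
3..7  state  (4B, 1-aligned)
7..11  pid  (4B, 1-aligned)
11..19  rss  (8B, 1-aligned)
19..21  prio  (2B, 1-aligned)
21..25  gid  (4B, 1-aligned)
25..69  refcount  (44B, 1-aligned)
69..77  start_time  (8B, 1-aligned)
77..81  cpu  (4B, 1-aligned)
sizeof = 81, alignof = 1

81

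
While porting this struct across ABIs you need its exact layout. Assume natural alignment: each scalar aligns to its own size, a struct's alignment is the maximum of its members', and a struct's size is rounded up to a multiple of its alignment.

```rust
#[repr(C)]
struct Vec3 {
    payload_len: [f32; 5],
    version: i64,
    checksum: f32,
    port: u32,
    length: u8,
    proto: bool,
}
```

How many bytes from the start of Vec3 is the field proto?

0..20  payload_len  (20B, 4-aligned)
20..24  -- padding (4B)
24..32  version  (8B, 8-aligned)
32..36  checksum  (4B, 4-aligned)
36..40  port  (4B, 4-aligned)
40..41  length  (1B, 1-aligned)
41..42  proto  (1B, 1-aligned)

41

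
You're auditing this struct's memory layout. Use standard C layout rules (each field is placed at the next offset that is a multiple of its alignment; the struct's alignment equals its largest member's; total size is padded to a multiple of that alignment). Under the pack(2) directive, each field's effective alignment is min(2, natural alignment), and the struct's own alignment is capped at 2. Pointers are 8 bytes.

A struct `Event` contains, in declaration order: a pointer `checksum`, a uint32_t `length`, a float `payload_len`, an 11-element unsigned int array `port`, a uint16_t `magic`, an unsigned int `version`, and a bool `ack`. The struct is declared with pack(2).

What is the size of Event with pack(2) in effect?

0..8  checksum  (8B, 2-aligned)
8..12  length  (4B, 2-aligned)
12..16  payload_len  (4B, 2-aligned)
16..60  port  (44B, 2-aligned)
60..62  magic  (2B, 2-aligned)
62..66  version  (4B, 2-aligned)
66..67  ack  (1B, 1-aligned)
67..68  -- tail padding (1B)
sizeof = 68, alignof = 2

68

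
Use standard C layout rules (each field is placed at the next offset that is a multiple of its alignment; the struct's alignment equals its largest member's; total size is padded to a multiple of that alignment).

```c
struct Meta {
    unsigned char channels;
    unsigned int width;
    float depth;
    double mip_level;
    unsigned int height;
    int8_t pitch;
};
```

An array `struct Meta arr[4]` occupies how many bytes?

0..1  channels  (1B, 1-aligned)
1..4  -- padding (3B)
4..8  width  (4B, 4-aligned)
8..12  depth  (4B, 4-aligned)
12..16  -- padding (4B)
16..24  mip_level  (8B, 8-aligned)
24..28  height  (4B, 4-aligned)
28..29  pitch  (1B, 1-aligned)
29..32  -- tail padding (3B)
sizeof = 32, alignof = 8
array of 4: 4 × 32 = 128

128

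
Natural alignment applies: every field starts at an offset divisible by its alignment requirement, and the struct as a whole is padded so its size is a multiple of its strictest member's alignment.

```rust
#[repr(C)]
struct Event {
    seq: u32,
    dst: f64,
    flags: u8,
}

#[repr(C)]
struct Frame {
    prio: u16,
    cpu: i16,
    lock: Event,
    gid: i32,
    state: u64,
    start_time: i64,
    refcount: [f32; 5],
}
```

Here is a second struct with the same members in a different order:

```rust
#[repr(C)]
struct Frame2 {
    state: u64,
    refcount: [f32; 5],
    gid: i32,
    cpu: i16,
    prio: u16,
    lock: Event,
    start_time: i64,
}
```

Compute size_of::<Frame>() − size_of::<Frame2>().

8

Event: seq at 0 (size 4, align 4) → ends 4; pad 4 to align 8 for dst; dst at 8 (size 8, align 8) → ends 16; flags at 16 (size 1, align 1) → ends 17; tail pad 7 to reach multiple of 8; total 24 bytes, alignment 8
prio at 0 (size 2, align 2) → ends 2
cpu at 2 (size 2, align 2) → ends 4
pad 4 to align 8 for lock
lock at 8 (size 24, align 8) → ends 32
gid at 32 (size 4, align 4) → ends 36
pad 4 to align 8 for state
state at 40 (size 8, align 8) → ends 48
start_time at 48 (size 8, align 8) → ends 56
refcount at 56 (size 20, align 4) → ends 76
tail pad 4 to reach multiple of 8
total 80 bytes, alignment 8
— Frame2 —
state at 0 (size 8, align 8) → ends 8
refcount at 8 (size 20, align 4) → ends 28
gid at 28 (size 4, align 4) → ends 32
cpu at 32 (size 2, align 2) → ends 34
prio at 34 (size 2, align 2) → ends 36
pad 4 to align 8 for lock
lock at 40 (size 24, align 8) → ends 64
start_time at 64 (size 8, align 8) → ends 72
total 72 bytes, alignment 8
80 − 72 = 8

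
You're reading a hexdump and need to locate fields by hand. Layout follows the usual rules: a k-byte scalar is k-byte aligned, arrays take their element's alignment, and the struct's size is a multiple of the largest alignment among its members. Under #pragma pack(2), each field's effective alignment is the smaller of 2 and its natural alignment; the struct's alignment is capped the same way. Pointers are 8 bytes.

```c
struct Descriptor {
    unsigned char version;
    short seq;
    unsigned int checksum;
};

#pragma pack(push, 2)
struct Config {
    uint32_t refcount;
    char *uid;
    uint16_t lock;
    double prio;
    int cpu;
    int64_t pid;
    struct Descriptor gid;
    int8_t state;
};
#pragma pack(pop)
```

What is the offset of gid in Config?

34

Descriptor: @0: version [1B, align 1] → 1; +1 pad (align 2); @2: seq [2B, align 2] → 4; @4: checksum [4B, align 4] → 8; size 8, align 4
@0: refcount [4B, align 2] → 4
@4: uid [8B, align 2] → 12
@12: lock [2B, align 2] → 14
@14: prio [8B, align 2] → 22
@22: cpu [4B, align 2] → 26
@26: pid [8B, align 2] → 34
@34: gid [8B, align 2] → 42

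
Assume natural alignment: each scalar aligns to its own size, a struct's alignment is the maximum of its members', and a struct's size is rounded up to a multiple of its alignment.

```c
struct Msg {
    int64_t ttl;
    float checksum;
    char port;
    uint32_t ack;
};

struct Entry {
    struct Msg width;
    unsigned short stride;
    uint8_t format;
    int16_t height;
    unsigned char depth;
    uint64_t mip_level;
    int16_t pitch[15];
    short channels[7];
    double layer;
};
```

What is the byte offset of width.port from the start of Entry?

12

Msg: @0: ttl [8B, align 8] → 8; @8: checksum [4B, align 4] → 12; @12: port [1B, align 1] → 13; +3 pad (align 4); @16: ack [4B, align 4] → 20; +4 tail pad (align 8); size 24, align 8
@0: width [24B, align 8] → 24
within Msg: port at 12
0 + 12 = 12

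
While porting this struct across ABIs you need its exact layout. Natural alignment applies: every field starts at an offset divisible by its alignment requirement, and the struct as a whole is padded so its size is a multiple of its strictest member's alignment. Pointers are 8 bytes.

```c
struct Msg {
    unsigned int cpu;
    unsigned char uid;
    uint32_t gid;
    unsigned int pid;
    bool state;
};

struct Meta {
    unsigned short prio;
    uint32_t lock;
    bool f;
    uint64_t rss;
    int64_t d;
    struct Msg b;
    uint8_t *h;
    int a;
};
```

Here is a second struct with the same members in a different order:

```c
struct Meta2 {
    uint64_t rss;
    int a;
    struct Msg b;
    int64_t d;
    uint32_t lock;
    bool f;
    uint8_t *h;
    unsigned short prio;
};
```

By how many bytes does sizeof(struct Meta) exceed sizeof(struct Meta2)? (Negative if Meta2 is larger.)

Msg: cpu at 0 (size 4, align 4) → ends 4; uid at 4 (size 1, align 1) → ends 5; pad 3 to align 4 for gid; gid at 8 (size 4, align 4) → ends 12; pid at 12 (size 4, align 4) → ends 16; state at 16 (size 1, align 1) → ends 17; tail pad 3 to reach multiple of 4; total 20 bytes, alignment 4
prio at 0 (size 2, align 2) → ends 2
pad 2 to align 4 for lock
lock at 4 (size 4, align 4) → ends 8
f at 8 (size 1, align 1) → ends 9
pad 7 to align 8 for rss
rss at 16 (size 8, align 8) → ends 24
d at 24 (size 8, align 8) → ends 32
b at 32 (size 20, align 4) → ends 52
pad 4 to align 8 for h
h at 56 (size 8, align 8) → ends 64
a at 64 (size 4, align 4) → ends 68
tail pad 4 to reach multiple of 8
total 72 bytes, alignment 8
— Meta2 —
rss at 0 (size 8, align 8) → ends 8
a at 8 (size 4, align 4) → ends 12
b at 12 (size 20, align 4) → ends 32
d at 32 (size 8, align 8) → ends 40
lock at 40 (size 4, align 4) → ends 44
f at 44 (size 1, align 1) → ends 45
pad 3 to align 8 for h
h at 48 (size 8, align 8) → ends 56
prio at 56 (size 2, align 2) → ends 58
tail pad 6 to reach multiple of 8
total 64 bytes, alignment 8
72 − 64 = 8

8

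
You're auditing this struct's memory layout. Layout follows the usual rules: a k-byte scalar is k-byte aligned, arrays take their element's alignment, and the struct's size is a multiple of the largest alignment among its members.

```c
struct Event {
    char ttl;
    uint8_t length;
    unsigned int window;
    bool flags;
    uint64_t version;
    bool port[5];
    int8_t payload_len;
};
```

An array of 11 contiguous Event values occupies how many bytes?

0..1  ttl  (1B, 1-aligned)
1..2  length  (1B, 1-aligned)
2..4  -- padding (2B)
4..8  window  (4B, 4-aligned)
8..9  flags  (1B, 1-aligned)
9..16  -- padding (7B)
16..24  version  (8B, 8-aligned)
24..29  port  (5B, 1-aligned)
29..30  payload_len  (1B, 1-aligned)
30..32  -- tail padding (2B)
sizeof = 32, alignof = 8
array of 11: 11 × 32 = 352

352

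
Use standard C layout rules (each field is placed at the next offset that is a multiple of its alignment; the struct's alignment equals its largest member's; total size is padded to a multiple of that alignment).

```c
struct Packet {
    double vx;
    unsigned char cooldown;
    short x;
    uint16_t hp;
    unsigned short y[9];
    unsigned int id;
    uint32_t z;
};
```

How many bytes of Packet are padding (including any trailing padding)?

0..8  vx  (8B, 8-aligned)
8..9  cooldown  (1B, 1-aligned)
9..10  -- padding (1B)
10..12  x  (2B, 2-aligned)
12..14  hp  (2B, 2-aligned)
14..32  y  (18B, 2-aligned)
32..36  id  (4B, 4-aligned)
36..40  z  (4B, 4-aligned)
sizeof = 40, alignof = 8
data bytes 39, size 40 → padding 1

1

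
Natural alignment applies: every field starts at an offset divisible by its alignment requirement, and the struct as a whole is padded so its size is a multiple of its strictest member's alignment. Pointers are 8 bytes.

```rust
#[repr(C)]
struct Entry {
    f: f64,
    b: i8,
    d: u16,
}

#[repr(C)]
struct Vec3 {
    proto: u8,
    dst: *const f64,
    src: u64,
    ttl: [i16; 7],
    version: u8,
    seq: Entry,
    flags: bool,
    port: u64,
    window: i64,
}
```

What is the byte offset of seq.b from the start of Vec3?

Entry: f at 0 (size 8, align 8) → ends 8; b at 8 (size 1, align 1) → ends 9; pad 1 to align 2 for d; d at 10 (size 2, align 2) → ends 12; tail pad 4 to reach multiple of 8; total 16 bytes, alignment 8
proto at 0 (size 1, align 1) → ends 1
pad 7 to align 8 for dst
dst at 8 (size 8, align 8) → ends 16
src at 16 (size 8, align 8) → ends 24
ttl at 24 (size 14, align 2) → ends 38
version at 38 (size 1, align 1) → ends 39
pad 1 to align 8 for seq
seq at 40 (size 16, align 8) → ends 56
within Entry: b at 8
40 + 8 = 48

48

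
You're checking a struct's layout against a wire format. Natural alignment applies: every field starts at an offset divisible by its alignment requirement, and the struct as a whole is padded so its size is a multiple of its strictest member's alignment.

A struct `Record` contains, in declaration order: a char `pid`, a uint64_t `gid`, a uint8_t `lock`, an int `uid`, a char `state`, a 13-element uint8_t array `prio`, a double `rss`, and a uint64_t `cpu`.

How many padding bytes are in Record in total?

0..1  pid  (1B, 1-aligned)
1..8  -- padding (7B)
8..16  gid  (8B, 8-aligned)
16..17  lock  (1B, 1-aligned)
17..20  -- padding (3B)
20..24  uid  (4B, 4-aligned)
24..25  state  (1B, 1-aligned)
25..38  prio  (13B, 1-aligned)
38..40  -- padding (2B)
40..48  rss  (8B, 8-aligned)
48..56  cpu  (8B, 8-aligned)
sizeof = 56, alignof = 8
data bytes 44, size 56 → padding 12

12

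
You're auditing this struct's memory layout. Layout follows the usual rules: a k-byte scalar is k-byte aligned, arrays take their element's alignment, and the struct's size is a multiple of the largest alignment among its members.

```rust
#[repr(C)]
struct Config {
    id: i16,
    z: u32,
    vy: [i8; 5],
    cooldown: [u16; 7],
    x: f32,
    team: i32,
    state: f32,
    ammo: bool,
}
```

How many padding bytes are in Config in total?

0..2  id  (2B, 2-aligned)
2..4  -- padding (2B)
4..8  z  (4B, 4-aligned)
8..13  vy  (5B, 1-aligned)
13..14  -- padding (1B)
14..28  cooldown  (14B, 2-aligned)
28..32  x  (4B, 4-aligned)
32..36  team  (4B, 4-aligned)
36..40  state  (4B, 4-aligned)
40..41  ammo  (1B, 1-aligned)
41..44  -- tail padding (3B)
sizeof = 44, alignof = 4
data bytes 38, size 44 → padding 6

6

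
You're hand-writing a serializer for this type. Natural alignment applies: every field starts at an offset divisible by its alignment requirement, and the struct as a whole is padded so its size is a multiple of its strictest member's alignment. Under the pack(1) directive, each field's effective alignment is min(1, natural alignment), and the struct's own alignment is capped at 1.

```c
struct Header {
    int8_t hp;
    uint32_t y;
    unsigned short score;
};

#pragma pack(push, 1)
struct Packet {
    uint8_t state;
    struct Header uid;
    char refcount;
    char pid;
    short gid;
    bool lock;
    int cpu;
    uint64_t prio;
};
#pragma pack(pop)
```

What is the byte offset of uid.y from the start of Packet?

Header: 0..1  hp  (1B, 1-aligned); 1..4  -- padding (3B); 4..8  y  (4B, 4-aligned); 8..10  score  (2B, 2-aligned); 10..12  -- tail padding (2B); sizeof = 12, alignof = 4
0..1  state  (1B, 1-aligned)
1..13  uid  (12B, 1-aligned)
within Header: y at 4
1 + 4 = 5

5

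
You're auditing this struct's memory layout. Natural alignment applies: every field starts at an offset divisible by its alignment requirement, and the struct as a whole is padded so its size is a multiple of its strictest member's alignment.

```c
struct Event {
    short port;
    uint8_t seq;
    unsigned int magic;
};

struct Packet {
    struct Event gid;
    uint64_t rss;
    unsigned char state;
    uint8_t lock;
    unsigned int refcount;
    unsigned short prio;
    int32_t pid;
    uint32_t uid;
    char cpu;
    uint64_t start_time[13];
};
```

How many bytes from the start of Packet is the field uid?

Event: 0..2  port  (2B, 2-aligned); 2..3  seq  (1B, 1-aligned); 3..4  -- padding (1B); 4..8  magic  (4B, 4-aligned); sizeof = 8, alignof = 4
0..8  gid  (8B, 4-aligned)
8..16  rss  (8B, 8-aligned)
16..17  state  (1B, 1-aligned)
17..18  lock  (1B, 1-aligned)
18..20  -- padding (2B)
20..24  refcount  (4B, 4-aligned)
24..26  prio  (2B, 2-aligned)
26..28  -- padding (2B)
28..32  pid  (4B, 4-aligned)
32..36  uid  (4B, 4-aligned)

32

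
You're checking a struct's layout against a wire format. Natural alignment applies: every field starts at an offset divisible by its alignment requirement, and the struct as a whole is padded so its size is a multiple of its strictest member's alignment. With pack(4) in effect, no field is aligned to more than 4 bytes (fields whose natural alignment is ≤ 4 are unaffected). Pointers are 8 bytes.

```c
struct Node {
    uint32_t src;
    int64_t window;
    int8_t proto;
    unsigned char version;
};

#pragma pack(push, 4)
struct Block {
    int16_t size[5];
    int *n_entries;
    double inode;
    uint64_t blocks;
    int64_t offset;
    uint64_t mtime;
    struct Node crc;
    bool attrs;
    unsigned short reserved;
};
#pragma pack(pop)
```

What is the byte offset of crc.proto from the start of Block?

68

Node: @0: src [4B, align 4] → 4; +4 pad (align 8); @8: window [8B, align 8] → 16; @16: proto [1B, align 1] → 17; @17: version [1B, align 1] → 18; +6 tail pad (align 8); size 24, align 8
@0: size [10B, align 2] → 10
+2 pad (align 4)
@12: n_entries [8B, align 4] → 20
@20: inode [8B, align 4] → 28
@28: blocks [8B, align 4] → 36
@36: offset [8B, align 4] → 44
@44: mtime [8B, align 4] → 52
@52: crc [24B, align 4] → 76
within Node: proto at 16
52 + 16 = 68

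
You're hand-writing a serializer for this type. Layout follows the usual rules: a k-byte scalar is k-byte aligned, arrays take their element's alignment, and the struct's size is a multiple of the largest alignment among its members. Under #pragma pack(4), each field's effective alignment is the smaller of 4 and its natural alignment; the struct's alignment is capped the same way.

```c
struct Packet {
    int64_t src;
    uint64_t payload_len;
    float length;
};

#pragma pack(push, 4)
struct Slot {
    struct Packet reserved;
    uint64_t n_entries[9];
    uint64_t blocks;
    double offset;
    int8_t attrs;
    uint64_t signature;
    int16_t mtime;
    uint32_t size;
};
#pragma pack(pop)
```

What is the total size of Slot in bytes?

132 bytes

Packet: @0: src [8B, align 8] → 8; @8: payload_len [8B, align 8] → 16; @16: length [4B, align 4] → 20; +4 tail pad (align 8); size 24, align 8
@0: reserved [24B, align 4] → 24
@24: n_entries [72B, align 4] → 96
@96: blocks [8B, align 4] → 104
@104: offset [8B, align 4] → 112
@112: attrs [1B, align 1] → 113
+3 pad (align 4)
@116: signature [8B, align 4] → 124
@124: mtime [2B, align 2] → 126
+2 pad (align 4)
@128: size [4B, align 4] → 132
size 132, align 4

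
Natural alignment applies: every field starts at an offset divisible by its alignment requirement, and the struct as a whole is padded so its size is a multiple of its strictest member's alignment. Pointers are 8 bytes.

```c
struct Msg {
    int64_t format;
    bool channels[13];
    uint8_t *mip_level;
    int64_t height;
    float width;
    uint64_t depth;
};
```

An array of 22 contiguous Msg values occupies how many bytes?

format at 0 (size 8, align 8) → ends 8
channels at 8 (size 13, align 1) → ends 21
pad 3 to align 8 for mip_level
mip_level at 24 (size 8, align 8) → ends 32
height at 32 (size 8, align 8) → ends 40
width at 40 (size 4, align 4) → ends 44
pad 4 to align 8 for depth
depth at 48 (size 8, align 8) → ends 56
total 56 bytes, alignment 8
array of 22: 22 × 56 = 1232

1232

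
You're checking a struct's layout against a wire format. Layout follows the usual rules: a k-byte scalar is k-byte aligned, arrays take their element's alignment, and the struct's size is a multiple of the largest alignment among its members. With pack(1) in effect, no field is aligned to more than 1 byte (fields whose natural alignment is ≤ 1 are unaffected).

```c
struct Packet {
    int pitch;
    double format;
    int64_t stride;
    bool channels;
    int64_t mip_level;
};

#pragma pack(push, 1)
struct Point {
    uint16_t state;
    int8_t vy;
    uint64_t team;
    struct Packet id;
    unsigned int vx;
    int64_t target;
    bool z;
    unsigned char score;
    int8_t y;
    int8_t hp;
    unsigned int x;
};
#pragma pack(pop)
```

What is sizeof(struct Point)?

Packet: pitch at 0 (size 4, align 4) → ends 4; pad 4 to align 8 for format; format at 8 (size 8, align 8) → ends 16; stride at 16 (size 8, align 8) → ends 24; channels at 24 (size 1, align 1) → ends 25; pad 7 to align 8 for mip_level; mip_level at 32 (size 8, align 8) → ends 40; total 40 bytes, alignment 8
state at 0 (size 2, align 1) → ends 2
vy at 2 (size 1, align 1) → ends 3
team at 3 (size 8, align 1) → ends 11
id at 11 (size 40, align 1) → ends 51
vx at 51 (size 4, align 1) → ends 55
target at 55 (size 8, align 1) → ends 63
z at 63 (size 1, align 1) → ends 64
score at 64 (size 1, align 1) → ends 65
y at 65 (size 1, align 1) → ends 66
hp at 66 (size 1, align 1) → ends 67
x at 67 (size 4, align 1) → ends 71
total 71 bytes, alignment 1

71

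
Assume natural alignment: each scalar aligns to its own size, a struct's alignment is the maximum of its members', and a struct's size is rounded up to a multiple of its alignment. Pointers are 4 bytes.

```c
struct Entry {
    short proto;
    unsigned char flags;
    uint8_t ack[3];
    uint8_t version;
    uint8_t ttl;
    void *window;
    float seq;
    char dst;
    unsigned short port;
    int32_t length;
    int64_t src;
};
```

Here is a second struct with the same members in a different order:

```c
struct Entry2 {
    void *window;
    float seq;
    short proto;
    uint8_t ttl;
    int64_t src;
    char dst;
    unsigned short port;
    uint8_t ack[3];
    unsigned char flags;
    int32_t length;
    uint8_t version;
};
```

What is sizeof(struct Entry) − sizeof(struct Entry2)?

-8

proto at 0 (size 2, align 2) → ends 2
flags at 2 (size 1, align 1) → ends 3
ack at 3 (size 3, align 1) → ends 6
version at 6 (size 1, align 1) → ends 7
ttl at 7 (size 1, align 1) → ends 8
window at 8 (size 4, align 4) → ends 12
seq at 12 (size 4, align 4) → ends 16
dst at 16 (size 1, align 1) → ends 17
pad 1 to align 2 for port
port at 18 (size 2, align 2) → ends 20
length at 20 (size 4, align 4) → ends 24
src at 24 (size 8, align 8) → ends 32
total 32 bytes, alignment 8
— Entry2 —
window at 0 (size 4, align 4) → ends 4
seq at 4 (size 4, align 4) → ends 8
proto at 8 (size 2, align 2) → ends 10
ttl at 10 (size 1, align 1) → ends 11
pad 5 to align 8 for src
src at 16 (size 8, align 8) → ends 24
dst at 24 (size 1, align 1) → ends 25
pad 1 to align 2 for port
port at 26 (size 2, align 2) → ends 28
ack at 28 (size 3, align 1) → ends 31
flags at 31 (size 1, align 1) → ends 32
length at 32 (size 4, align 4) → ends 36
version at 36 (size 1, align 1) → ends 37
tail pad 3 to reach multiple of 8
total 40 bytes, alignment 8
32 − 40 = -8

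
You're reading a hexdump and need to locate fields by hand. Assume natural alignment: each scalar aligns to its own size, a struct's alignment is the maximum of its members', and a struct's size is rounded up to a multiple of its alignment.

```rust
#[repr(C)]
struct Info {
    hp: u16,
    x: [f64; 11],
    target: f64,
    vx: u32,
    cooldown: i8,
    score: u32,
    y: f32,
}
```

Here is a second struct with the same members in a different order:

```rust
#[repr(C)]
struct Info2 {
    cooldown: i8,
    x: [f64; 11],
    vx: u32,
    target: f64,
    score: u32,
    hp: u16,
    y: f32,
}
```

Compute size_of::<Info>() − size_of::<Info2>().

0..2  hp  (2B, 2-aligned)
2..8  -- padding (6B)
8..96  x  (88B, 8-aligned)
96..104  target  (8B, 8-aligned)
104..108  vx  (4B, 4-aligned)
108..109  cooldown  (1B, 1-aligned)
109..112  -- padding (3B)
112..116  score  (4B, 4-aligned)
116..120  y  (4B, 4-aligned)
sizeof = 120, alignof = 8
— Info2 —
0..1  cooldown  (1B, 1-aligned)
1..8  -- padding (7B)
8..96  x  (88B, 8-aligned)
96..100  vx  (4B, 4-aligned)
100..104  -- padding (4B)
104..112  target  (8B, 8-aligned)
112..116  score  (4B, 4-aligned)
116..118  hp  (2B, 2-aligned)
118..120  -- padding (2B)
120..124  y  (4B, 4-aligned)
124..128  -- tail padding (4B)
sizeof = 128, alignof = 8
120 − 128 = -8

-8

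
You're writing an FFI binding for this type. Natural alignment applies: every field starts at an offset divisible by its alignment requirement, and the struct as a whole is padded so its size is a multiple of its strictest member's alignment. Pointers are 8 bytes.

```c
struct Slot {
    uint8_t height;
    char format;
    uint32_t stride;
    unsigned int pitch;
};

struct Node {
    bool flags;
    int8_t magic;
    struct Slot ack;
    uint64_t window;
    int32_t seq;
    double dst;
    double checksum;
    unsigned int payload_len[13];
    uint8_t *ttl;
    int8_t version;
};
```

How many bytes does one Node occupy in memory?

Slot: height at 0 (size 1, align 1) → ends 1; format at 1 (size 1, align 1) → ends 2; pad 2 to align 4 for stride; stride at 4 (size 4, align 4) → ends 8; pitch at 8 (size 4, align 4) → ends 12; total 12 bytes, alignment 4
flags at 0 (size 1, align 1) → ends 1
magic at 1 (size 1, align 1) → ends 2
pad 2 to align 4 for ack
ack at 4 (size 12, align 4) → ends 16
window at 16 (size 8, align 8) → ends 24
seq at 24 (size 4, align 4) → ends 28
pad 4 to align 8 for dst
dst at 32 (size 8, align 8) → ends 40
checksum at 40 (size 8, align 8) → ends 48
payload_len at 48 (size 52, align 4) → ends 100
pad 4 to align 8 for ttl
ttl at 104 (size 8, align 8) → ends 112
version at 112 (size 1, align 1) → ends 113
tail pad 7 to reach multiple of 8
total 120 bytes, alignment 8

120 bytes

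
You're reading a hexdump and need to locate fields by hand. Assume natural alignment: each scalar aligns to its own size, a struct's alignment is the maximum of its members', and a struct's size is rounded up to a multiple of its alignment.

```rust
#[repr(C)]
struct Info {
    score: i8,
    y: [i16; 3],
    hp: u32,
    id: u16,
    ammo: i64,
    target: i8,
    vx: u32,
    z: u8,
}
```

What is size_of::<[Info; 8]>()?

320

@0: score [1B, align 1] → 1
+1 pad (align 2)
@2: y [6B, align 2] → 8
@8: hp [4B, align 4] → 12
@12: id [2B, align 2] → 14
+2 pad (align 8)
@16: ammo [8B, align 8] → 24
@24: target [1B, align 1] → 25
+3 pad (align 4)
@28: vx [4B, align 4] → 32
@32: z [1B, align 1] → 33
+7 tail pad (align 8)
size 40, align 8
array of 8: 8 × 40 = 320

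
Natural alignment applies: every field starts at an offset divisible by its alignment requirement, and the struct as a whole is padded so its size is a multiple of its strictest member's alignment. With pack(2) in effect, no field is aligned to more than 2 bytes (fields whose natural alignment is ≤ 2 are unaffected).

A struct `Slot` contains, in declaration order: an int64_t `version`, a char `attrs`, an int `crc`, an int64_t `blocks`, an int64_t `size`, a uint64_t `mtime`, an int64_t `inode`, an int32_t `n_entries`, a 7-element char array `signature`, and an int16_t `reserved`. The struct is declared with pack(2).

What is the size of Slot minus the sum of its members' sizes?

2

version at 0 (size 8, align 2) → ends 8
attrs at 8 (size 1, align 1) → ends 9
pad 1 to align 2 for crc
crc at 10 (size 4, align 2) → ends 14
blocks at 14 (size 8, align 2) → ends 22
size at 22 (size 8, align 2) → ends 30
mtime at 30 (size 8, align 2) → ends 38
inode at 38 (size 8, align 2) → ends 46
n_entries at 46 (size 4, align 2) → ends 50
signature at 50 (size 7, align 1) → ends 57
pad 1 to align 2 for reserved
reserved at 58 (size 2, align 2) → ends 60
total 60 bytes, alignment 2
data bytes 58, size 60 → padding 2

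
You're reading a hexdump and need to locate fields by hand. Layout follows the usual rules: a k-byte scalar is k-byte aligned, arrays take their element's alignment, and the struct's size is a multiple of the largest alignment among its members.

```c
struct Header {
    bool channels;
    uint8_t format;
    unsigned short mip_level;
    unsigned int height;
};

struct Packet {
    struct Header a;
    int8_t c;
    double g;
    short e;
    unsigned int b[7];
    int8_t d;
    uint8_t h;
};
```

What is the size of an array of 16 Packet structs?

1024

Header: channels at 0 (size 1, align 1) → ends 1; format at 1 (size 1, align 1) → ends 2; mip_level at 2 (size 2, align 2) → ends 4; height at 4 (size 4, align 4) → ends 8; total 8 bytes, alignment 4
a at 0 (size 8, align 4) → ends 8
c at 8 (size 1, align 1) → ends 9
pad 7 to align 8 for g
g at 16 (size 8, align 8) → ends 24
e at 24 (size 2, align 2) → ends 26
pad 2 to align 4 for b
b at 28 (size 28, align 4) → ends 56
d at 56 (size 1, align 1) → ends 57
h at 57 (size 1, align 1) → ends 58
tail pad 6 to reach multiple of 8
total 64 bytes, alignment 8
array of 16: 16 × 64 = 1024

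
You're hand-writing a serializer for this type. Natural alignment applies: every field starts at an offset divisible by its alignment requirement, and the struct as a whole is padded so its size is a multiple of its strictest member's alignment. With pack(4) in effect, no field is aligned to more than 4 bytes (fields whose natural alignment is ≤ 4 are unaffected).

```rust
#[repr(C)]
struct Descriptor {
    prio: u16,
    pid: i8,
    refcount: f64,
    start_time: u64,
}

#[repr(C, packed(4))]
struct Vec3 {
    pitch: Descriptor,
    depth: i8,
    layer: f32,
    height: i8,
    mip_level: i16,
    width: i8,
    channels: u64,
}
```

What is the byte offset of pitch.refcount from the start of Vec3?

8

Descriptor: prio at 0 (size 2, align 2) → ends 2; pid at 2 (size 1, align 1) → ends 3; pad 5 to align 8 for refcount; refcount at 8 (size 8, align 8) → ends 16; start_time at 16 (size 8, align 8) → ends 24; total 24 bytes, alignment 8
pitch at 0 (size 24, align 4) → ends 24
within Descriptor: refcount at 8
0 + 8 = 8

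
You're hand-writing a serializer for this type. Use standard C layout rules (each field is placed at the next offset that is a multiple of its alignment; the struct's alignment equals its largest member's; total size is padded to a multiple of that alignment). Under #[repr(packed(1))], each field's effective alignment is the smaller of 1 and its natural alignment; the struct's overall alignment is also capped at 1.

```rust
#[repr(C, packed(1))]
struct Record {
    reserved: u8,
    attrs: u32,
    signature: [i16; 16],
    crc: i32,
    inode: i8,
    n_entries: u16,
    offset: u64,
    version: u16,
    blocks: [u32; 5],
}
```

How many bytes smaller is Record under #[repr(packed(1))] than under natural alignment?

6

natural layout:
  reserved at 0 (size 1, align 1) → ends 1
  pad 3 to align 4 for attrs
  attrs at 4 (size 4, align 4) → ends 8
  signature at 8 (size 32, align 2) → ends 40
  crc at 40 (size 4, align 4) → ends 44
  inode at 44 (size 1, align 1) → ends 45
  pad 1 to align 2 for n_entries
  n_entries at 46 (size 2, align 2) → ends 48
  offset at 48 (size 8, align 8) → ends 56
  version at 56 (size 2, align 2) → ends 58
  pad 2 to align 4 for blocks
  blocks at 60 (size 20, align 4) → ends 80
  total 80 bytes, alignment 8
packed(1) layout:
  reserved at 0 (size 1, align 1) → ends 1
  attrs at 1 (size 4, align 1) → ends 5
  signature at 5 (size 32, align 1) → ends 37
  crc at 37 (size 4, align 1) → ends 41
  inode at 41 (size 1, align 1) → ends 42
  n_entries at 42 (size 2, align 1) → ends 44
  offset at 44 (size 8, align 1) → ends 52
  version at 52 (size 2, align 1) → ends 54
  blocks at 54 (size 20, align 1) → ends 74
  total 74 bytes, alignment 1
80 − 74 = 6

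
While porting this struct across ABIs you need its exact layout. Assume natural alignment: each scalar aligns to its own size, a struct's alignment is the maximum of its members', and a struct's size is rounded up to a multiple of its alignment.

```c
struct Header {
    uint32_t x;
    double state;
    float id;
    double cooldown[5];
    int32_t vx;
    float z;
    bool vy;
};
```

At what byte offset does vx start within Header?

64

@0: x [4B, align 4] → 4
+4 pad (align 8)
@8: state [8B, align 8] → 16
@16: id [4B, align 4] → 20
+4 pad (align 8)
@24: cooldown [40B, align 8] → 64
@64: vx [4B, align 4] → 68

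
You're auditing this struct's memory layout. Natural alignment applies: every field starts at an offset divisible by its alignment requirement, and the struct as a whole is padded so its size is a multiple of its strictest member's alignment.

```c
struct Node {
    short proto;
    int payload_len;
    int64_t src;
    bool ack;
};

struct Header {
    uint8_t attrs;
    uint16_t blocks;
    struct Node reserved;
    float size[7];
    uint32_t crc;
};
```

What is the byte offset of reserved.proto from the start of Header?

Node: @0: proto [2B, align 2] → 2; +2 pad (align 4); @4: payload_len [4B, align 4] → 8; @8: src [8B, align 8] → 16; @16: ack [1B, align 1] → 17; +7 tail pad (align 8); size 24, align 8
@0: attrs [1B, align 1] → 1
+1 pad (align 2)
@2: blocks [2B, align 2] → 4
+4 pad (align 8)
@8: reserved [24B, align 8] → 32
within Node: proto at 0
8 + 0 = 8

8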